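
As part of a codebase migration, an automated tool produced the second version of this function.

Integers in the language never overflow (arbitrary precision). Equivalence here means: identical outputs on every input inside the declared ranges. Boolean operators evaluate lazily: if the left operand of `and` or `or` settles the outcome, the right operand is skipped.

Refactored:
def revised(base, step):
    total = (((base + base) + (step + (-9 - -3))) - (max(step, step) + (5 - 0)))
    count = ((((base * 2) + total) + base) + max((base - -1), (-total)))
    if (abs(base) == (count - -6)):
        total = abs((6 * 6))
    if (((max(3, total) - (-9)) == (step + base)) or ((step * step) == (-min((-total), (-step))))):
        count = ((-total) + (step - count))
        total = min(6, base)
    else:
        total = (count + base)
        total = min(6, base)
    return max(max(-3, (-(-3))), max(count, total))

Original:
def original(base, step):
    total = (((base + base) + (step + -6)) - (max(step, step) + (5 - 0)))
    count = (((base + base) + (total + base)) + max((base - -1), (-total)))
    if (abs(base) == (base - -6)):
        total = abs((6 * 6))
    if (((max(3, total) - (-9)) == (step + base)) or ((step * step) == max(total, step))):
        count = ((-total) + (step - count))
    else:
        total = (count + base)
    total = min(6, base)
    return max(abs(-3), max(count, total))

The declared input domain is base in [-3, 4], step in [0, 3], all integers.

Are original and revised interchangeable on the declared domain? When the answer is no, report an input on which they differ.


Input base=-3, step=0: 3 from original versus 26 from revised.
verdict: not equivalent; witness: base=-3, step=0


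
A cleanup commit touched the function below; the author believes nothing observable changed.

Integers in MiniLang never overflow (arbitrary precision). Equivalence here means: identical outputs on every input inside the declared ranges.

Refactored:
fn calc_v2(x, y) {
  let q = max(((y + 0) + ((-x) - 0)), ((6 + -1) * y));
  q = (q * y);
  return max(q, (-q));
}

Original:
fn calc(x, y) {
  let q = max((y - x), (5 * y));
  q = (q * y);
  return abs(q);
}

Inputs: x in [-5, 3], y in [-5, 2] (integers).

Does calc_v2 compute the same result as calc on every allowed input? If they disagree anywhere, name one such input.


Behavior is preserved: although min/max/abs usage differs, and constant usage differs, and arithmetic usage differs, the outputs never diverge.
Spot check at x=-3, y=-5 — calc: q=-2, then q=10, then returns 10. calc_v2: q=-2, then q=10, then returns 10. Both give 10.
Checked all 72 inputs in the declared domain: the outputs agree on every one.
verdict: equivalent


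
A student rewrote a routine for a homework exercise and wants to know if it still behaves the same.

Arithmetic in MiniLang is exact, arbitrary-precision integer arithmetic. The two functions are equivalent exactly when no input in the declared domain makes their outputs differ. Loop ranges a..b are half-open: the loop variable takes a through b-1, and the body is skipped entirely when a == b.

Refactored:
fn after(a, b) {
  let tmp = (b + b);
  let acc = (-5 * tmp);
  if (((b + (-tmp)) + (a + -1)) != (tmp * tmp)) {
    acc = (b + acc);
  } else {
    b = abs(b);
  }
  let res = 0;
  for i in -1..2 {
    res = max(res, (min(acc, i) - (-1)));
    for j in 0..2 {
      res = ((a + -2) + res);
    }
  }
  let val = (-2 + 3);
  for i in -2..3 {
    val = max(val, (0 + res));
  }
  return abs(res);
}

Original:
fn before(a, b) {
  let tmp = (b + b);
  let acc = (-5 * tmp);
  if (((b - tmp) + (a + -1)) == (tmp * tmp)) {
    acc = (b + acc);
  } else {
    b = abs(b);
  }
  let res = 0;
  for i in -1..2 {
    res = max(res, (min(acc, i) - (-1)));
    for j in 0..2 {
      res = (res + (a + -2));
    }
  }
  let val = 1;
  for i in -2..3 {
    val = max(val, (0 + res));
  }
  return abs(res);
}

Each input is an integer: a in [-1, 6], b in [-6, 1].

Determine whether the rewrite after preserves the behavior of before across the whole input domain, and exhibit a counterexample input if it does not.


Take a=-1, b=1.
before: tmp = 2; acc = -10; (((b - tmp) + (a + -1)) == (tmp * tmp)) -> false; b = 1; res = 0; [i=-1]; res = 0; [j=0]; res = -3; [j=1]; res = -6; [i=0]; res = -6; [j=0]; res = -9; [j=1]; res = -12; [i=1]; res = -9; [j=0]; res = -12; [j=1]; res = -15; val = 1; [i=-2]; val = 1; [i=-1]; val = 1; [i=0]; val = 1; [i=1]; val = 1; [i=2]; val = 1; return 15
after: tmp = 2; acc = -10; (((b + (-tmp)) + (a + -1)) != (tmp * tmp)) -> true; acc = -9; res = 0; [i=-1]; res = 0; [j=0]; res = -3; [j=1]; res = -6; [i=0]; res = -6; [j=0]; res = -9; [j=1]; res = -12; [i=1]; res = -8; [j=0]; res = -11; [j=1]; res = -14; val = 1; [i=-2]; val = 1; [i=-1]; val = 1; [i=0]; val = 1; [i=1]; val = 1; [i=2]; val = 1; return 14
15 against 14: the behavior changed.
verdict: not equivalent; witness: a=-1, b=1


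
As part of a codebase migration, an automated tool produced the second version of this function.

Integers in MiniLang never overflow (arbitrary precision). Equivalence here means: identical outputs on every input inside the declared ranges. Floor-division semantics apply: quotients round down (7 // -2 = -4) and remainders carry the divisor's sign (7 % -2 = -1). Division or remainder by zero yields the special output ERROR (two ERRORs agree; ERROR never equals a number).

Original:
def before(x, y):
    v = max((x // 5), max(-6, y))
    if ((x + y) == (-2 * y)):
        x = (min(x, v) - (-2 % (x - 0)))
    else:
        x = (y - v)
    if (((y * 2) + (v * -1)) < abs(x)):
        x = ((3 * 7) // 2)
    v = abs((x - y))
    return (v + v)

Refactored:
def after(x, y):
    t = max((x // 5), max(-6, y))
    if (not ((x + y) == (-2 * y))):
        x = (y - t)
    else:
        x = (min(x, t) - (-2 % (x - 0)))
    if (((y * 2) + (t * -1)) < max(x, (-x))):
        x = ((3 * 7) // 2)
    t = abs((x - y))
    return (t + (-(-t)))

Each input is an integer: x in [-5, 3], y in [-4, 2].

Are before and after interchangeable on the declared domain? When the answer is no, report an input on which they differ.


This is a faithful refactor — local variable names differ, and min/max/abs usage differs, and boolean connective usage differs, but the computed results match everywhere.
As a probe, take x=3, y=2: before runs v=2, then ((x + y) == (-2 * y)) is false, then x=0, then (((y * 2) + (v * -1)) < abs(x)) is false, then v=2, then returns 4; after runs t=2, then (not ((x + y) == (-2 * y))) is true, then x=0, then (((y * 2) + (t * -1)) < max(x, (-x))) is false, then t=2, then returns 4; both end at 4.
An exhaustive pass over the 63 declared inputs shows identical outputs.
verdict: equivalent


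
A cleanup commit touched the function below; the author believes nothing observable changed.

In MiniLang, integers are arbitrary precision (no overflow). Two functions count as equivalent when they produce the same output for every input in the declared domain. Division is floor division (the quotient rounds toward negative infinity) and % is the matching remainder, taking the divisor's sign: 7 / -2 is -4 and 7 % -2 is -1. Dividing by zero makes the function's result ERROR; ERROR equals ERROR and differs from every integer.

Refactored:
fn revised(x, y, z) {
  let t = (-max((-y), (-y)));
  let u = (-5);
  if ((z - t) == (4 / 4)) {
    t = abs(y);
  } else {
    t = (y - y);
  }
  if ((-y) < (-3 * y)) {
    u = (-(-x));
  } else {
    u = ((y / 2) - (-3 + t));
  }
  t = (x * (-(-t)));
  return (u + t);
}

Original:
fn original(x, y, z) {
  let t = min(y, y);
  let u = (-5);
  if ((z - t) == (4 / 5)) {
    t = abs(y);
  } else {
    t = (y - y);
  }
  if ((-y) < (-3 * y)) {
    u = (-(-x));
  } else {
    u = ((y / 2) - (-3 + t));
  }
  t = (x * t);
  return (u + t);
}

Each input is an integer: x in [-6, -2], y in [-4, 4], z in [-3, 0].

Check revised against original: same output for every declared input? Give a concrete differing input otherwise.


These are not equivalent — on x=-6, y=-4, z=-3 the outputs split (-6 vs -30).
original: t = -4; u = -5; ((z - t) == (4 / 5)) -> false; t = 0; ((-y) < (-3 * y)) -> true; u = -6; t = 0; return -6
revised: t = -4; u = -5; ((z - t) == (4 / 4)) -> true; t = 4; ((-y) < (-3 * y)) -> true; u = -6; t = -24; return -30
verdict: not equivalent; witness: x=-6, y=-4, z=-3


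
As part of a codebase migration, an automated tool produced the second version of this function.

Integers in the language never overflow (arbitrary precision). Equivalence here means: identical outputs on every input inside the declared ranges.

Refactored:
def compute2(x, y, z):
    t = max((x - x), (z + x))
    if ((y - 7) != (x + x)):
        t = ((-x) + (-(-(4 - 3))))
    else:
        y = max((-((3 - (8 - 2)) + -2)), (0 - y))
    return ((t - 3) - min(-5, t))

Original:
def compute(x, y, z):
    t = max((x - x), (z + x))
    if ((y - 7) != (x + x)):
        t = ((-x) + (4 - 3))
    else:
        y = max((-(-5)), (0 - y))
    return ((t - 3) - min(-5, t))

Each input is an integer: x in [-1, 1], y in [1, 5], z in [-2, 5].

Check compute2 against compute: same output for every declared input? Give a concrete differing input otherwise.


Equivalent — the differences include arithmetic usage differs; constant usage differs, yet no declared input distinguishes the two.
One worked example (x=0, y=2, z=5) — compute: t becomes 5; next ((y - 7) != (x + x)) evaluates to true; next t becomes 1; next final value 3; compute2: t becomes 5; next ((y - 7) != (x + x)) evaluates to true; next t becomes 1; next final value 3; agreement on 3.
Every one of the 120 inputs gives matching results.
verdict: equivalent


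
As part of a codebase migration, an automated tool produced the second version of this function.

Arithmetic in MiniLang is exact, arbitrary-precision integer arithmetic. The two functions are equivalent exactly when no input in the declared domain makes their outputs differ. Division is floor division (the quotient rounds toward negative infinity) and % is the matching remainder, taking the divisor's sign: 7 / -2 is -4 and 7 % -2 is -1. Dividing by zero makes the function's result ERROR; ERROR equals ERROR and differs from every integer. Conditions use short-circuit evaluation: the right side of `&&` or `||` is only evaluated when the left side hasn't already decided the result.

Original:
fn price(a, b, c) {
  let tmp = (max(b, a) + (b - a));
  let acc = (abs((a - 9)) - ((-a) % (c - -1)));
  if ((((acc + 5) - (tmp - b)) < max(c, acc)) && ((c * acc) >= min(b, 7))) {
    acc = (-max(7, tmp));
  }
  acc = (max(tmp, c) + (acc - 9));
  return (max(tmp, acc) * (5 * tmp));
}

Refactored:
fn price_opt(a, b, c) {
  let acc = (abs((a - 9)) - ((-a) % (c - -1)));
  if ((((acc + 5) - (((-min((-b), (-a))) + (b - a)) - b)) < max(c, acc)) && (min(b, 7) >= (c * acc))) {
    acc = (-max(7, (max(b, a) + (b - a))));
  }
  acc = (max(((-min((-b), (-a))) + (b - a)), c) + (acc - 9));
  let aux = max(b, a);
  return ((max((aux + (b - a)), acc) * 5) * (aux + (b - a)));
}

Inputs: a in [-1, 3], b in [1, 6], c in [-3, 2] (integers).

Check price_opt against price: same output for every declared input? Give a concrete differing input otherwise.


Run the pair on a=-1, b=5, c=-3.
price: tmp=11, then acc=11, then ((((acc + 5) - (tmp - b)) < max(c, acc)) && ((c * acc) >= min(b, 7))) is false, then acc=13, then returns 715
price_opt: acc=11, then ((((acc + 5) - (((-min((-b), (-a))) + (b - a)) - b)) < max(c, acc)) && (min(b, 7) >= (c * acc))) is true, then acc=-11, then acc=-9, then aux=5, then returns 605
715 vs 605 — the two versions disagree here.
verdict: not equivalent; witness: a=-1, b=5, c=-3


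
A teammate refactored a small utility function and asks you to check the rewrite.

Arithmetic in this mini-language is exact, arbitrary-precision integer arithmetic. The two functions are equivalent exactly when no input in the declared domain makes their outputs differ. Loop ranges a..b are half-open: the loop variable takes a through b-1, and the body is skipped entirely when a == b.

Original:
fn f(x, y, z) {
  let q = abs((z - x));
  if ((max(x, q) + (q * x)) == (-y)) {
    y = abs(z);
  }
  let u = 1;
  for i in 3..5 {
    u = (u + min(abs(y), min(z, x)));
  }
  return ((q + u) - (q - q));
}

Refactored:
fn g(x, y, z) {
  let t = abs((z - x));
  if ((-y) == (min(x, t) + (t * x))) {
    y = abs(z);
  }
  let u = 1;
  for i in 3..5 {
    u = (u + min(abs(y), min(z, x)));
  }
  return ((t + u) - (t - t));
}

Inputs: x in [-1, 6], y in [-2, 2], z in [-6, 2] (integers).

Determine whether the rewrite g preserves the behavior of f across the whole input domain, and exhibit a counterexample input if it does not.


Try x=1, y=0, z=1.
f: q becomes 0; next ((max(x, q) + (q * x)) == (-y)) evaluates to false; next u becomes 1; next at i=3:; next u becomes 1; next at i=4:; next u becomes 1; next final value 1
g: t becomes 0; next ((-y) == (min(x, t) + (t * x))) evaluates to true; next y becomes 1; next u becomes 1; next at i=3:; next u becomes 2; next at i=4:; next u becomes 3; next final value 3
1 against 3: the behavior changed.
verdict: not equivalent; witness: x=1, y=0, z=1


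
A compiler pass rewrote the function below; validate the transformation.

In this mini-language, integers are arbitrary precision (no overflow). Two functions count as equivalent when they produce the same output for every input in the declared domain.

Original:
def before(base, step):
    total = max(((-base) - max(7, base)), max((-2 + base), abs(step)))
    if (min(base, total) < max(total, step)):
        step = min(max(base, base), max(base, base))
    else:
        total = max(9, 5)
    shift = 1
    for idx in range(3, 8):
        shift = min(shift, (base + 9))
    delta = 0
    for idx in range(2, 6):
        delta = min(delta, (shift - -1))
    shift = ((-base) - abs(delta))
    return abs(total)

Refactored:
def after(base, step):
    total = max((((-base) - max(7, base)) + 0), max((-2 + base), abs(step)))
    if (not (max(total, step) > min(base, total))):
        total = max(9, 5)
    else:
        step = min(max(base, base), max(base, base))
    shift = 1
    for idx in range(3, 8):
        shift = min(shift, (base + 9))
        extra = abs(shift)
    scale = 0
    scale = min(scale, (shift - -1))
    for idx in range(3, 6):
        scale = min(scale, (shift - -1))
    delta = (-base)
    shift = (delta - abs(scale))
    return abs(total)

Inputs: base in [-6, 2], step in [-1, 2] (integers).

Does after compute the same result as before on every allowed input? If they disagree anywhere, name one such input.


Changes here: constant usage differs, and min/max/abs usage differs, and local variable names differ, and loop structure differs, and comparison usage differs, and statement counts differ, and arithmetic usage differs, and boolean connective usage differs; the full 36-point sweep finds no disagreement.
verdict: equivalent


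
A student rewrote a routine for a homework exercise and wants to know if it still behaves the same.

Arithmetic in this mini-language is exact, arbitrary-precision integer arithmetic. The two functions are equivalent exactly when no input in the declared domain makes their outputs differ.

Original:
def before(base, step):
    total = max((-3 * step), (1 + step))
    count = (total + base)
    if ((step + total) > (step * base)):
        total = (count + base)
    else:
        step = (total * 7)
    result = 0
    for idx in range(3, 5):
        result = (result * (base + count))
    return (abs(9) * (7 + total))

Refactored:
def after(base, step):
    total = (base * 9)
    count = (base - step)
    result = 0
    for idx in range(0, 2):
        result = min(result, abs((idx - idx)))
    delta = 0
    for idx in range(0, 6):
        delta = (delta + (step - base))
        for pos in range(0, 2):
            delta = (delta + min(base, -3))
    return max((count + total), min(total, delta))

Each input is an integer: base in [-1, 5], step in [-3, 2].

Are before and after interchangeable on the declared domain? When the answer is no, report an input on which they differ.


Consider the input base=-1, step=-3.
before: total=9, then count=8, then ((step + total) > (step * base)) is true, then total=7, then result=0, then (idx=3), then result=0, then (idx=4), then result=0, then returns 126
after: total=-9, then count=2, then result=0, then (idx=0), then result=0, then (idx=1), then result=0, then delta=0, then (idx=0), then delta=-2, then (pos=0), then delta=-5, then (pos=1), then delta=-8, then (idx=1), then delta=-10, then (pos=0), then delta=-13, then (pos=1), then delta=-16, then (idx=2), then delta=-18, then (pos=0), then delta=-21, then (pos=1), then delta=-24, then (idx=3), then delta=-26, then (pos=0), then delta=-29, then (pos=1), then delta=-32, then (idx=4), then delta=-34, then (pos=0), then delta=-37, then (pos=1), then delta=-40, then (idx=5), then delta=-42, then (pos=0), then delta=-45, then (pos=1), then delta=-48, then returns -7
126 != -7, so the rewrite changes behavior.
verdict: not equivalent; witness: base=-1, step=-3


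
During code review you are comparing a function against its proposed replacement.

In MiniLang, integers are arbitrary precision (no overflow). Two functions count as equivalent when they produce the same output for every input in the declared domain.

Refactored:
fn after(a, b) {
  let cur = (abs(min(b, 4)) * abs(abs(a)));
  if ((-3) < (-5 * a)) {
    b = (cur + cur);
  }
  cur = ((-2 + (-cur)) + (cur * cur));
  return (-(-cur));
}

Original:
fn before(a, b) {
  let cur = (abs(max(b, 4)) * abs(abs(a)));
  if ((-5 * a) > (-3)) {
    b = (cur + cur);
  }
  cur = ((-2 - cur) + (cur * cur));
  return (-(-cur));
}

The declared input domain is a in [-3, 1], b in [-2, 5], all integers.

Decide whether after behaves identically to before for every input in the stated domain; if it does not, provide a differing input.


Consider the input a=-3, b=-2.
before: cur=12, then ((-5 * a) > (-3)) is true, then b=24, then cur=130, then returns 130
after: cur=6, then ((-3) < (-5 * a)) is true, then b=12, then cur=28, then returns 28
130 vs 28 — the two versions disagree here.
verdict: not equivalent; witness: a=-3, b=-2


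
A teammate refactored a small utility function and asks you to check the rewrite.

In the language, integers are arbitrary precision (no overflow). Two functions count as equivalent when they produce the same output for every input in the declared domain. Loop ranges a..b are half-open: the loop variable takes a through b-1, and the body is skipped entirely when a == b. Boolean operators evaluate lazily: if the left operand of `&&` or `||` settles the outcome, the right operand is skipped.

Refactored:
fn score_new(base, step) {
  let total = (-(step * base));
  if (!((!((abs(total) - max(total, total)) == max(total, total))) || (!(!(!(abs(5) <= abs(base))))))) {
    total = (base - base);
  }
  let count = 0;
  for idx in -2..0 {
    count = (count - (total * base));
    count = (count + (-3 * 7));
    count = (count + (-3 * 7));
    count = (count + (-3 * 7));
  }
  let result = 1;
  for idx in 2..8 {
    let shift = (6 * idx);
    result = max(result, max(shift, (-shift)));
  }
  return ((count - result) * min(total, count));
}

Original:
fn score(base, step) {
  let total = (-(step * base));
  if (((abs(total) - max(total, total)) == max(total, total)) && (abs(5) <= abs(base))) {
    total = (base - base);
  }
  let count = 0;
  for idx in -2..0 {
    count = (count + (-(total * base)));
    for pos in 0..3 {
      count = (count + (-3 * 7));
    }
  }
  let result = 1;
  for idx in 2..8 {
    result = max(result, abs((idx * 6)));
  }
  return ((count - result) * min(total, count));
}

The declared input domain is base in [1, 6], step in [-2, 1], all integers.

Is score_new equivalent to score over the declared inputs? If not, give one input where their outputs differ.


Equivalent — the differences include boolean connective usage differs; and min/max/abs usage differs; and constant usage differs; and arithmetic usage differs; and loop structure differs; and statement counts differ; and local variable names differ, yet no declared input distinguishes the two.
Spot check at base=1, step=-1 — score: total = 1; (((abs(total) - max(total, total)) == max(total, total)) && (abs(5) <= abs(base))) -> false; count = 0; [idx=-2]; count = -1; [pos=0]; count = -22; [pos=1]; count = -43; [pos=2]; count = -64; [idx=-1]; count = -65; [pos=0]; count = -86; [pos=1]; count = -107; [pos=2]; count = -128; result = 1; [idx=2]; result = 12; [idx=3]; result = 18; [idx=4]; result = 24; [idx=5]; result = 30; [idx=6]; result = 36; [idx=7]; result = 42; return 21760. score_new: total = 1; (!((!((abs(total) - max(total, total)) == max(total, total))) || (!(!(!(abs(5) <= abs(base))))))) -> false; count = 0; [idx=-2]; count = -1; count = -22; count = -43; count = -64; [idx=-1]; count = -65; count = -86; count = -107; count = -128; result = 1; [idx=2]; shift = 12; result = 12; [idx=3]; shift = 18; result = 18; [idx=4]; shift = 24; result = 24; [idx=5]; shift = 30; result = 30; [idx=6]; shift = 36; result = 36; [idx=7]; shift = 42; result = 42; return 21760. Both give 21760.
Every one of the 24 inputs gives matching results.
verdict: equivalent


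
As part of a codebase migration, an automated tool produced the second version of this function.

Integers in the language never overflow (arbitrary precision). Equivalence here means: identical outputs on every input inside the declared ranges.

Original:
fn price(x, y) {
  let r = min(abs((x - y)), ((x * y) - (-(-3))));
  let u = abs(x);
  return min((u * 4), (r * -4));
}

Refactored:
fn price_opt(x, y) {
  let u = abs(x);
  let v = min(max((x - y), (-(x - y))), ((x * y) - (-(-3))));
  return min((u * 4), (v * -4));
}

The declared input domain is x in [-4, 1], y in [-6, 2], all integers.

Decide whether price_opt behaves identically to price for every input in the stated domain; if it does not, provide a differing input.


The two versions differ — the changes include arithmetic usage differs, plus local variable names differ, plus min/max/abs usage differs.
As a probe, take x=1, y=0: price runs r becomes -3; next u becomes 1; next final value 4; price_opt runs u becomes 1; next v becomes -3; next final value 4; both end at 4.
Checked all 54 inputs in the declared domain: the outputs agree on every one.
verdict: equivalent


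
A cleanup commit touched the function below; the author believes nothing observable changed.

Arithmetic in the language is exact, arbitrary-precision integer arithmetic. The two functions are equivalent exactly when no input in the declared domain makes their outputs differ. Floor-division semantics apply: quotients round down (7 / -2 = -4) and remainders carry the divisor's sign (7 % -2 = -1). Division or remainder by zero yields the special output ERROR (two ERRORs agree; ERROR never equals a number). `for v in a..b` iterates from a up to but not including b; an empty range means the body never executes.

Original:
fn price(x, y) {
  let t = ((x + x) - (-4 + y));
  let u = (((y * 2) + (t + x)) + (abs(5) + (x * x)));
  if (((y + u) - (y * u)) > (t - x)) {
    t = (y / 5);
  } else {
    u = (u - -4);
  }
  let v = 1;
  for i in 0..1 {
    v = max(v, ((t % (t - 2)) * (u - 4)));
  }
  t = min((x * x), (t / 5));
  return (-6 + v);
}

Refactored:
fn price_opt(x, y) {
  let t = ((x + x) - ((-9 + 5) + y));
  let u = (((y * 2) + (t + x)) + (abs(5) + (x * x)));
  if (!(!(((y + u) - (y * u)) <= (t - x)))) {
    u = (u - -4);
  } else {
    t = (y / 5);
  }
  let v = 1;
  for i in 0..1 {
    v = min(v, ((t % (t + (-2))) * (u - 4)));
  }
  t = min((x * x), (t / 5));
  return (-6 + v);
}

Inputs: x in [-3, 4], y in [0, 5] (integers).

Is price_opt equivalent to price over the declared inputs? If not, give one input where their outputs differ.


Take x=-3, y=0.
price: t=-2, then u=9, then (((y + u) - (y * u)) > (t - x)) is true, then t=0, then v=1, then (i=0), then v=1, then t=0, then returns -5
price_opt: t=-2, then u=9, then (!(!(((y + u) - (y * u)) <= (t - x)))) is false, then t=0, then v=1, then (i=0), then v=0, then t=0, then returns -6
-5 against -6: the behavior changed.
verdict: not equivalent; witness: x=-3, y=0


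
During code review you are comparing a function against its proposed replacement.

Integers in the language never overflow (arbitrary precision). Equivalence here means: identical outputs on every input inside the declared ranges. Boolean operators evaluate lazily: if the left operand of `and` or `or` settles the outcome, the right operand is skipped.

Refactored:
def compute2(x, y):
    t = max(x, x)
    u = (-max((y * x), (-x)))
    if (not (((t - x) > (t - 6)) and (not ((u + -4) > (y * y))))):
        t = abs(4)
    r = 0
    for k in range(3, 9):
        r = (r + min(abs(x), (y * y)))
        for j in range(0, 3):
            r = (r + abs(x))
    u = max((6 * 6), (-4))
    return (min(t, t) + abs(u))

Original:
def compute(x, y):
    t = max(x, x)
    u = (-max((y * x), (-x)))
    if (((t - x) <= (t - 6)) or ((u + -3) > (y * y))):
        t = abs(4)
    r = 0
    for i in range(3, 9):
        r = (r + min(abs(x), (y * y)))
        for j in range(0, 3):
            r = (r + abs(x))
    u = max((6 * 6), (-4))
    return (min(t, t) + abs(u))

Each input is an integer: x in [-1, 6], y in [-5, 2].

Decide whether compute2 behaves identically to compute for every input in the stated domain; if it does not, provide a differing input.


At x=5, y=-1: compute gives 40, compute2 gives 41.
verdict: not equivalent; witness: x=5, y=-1


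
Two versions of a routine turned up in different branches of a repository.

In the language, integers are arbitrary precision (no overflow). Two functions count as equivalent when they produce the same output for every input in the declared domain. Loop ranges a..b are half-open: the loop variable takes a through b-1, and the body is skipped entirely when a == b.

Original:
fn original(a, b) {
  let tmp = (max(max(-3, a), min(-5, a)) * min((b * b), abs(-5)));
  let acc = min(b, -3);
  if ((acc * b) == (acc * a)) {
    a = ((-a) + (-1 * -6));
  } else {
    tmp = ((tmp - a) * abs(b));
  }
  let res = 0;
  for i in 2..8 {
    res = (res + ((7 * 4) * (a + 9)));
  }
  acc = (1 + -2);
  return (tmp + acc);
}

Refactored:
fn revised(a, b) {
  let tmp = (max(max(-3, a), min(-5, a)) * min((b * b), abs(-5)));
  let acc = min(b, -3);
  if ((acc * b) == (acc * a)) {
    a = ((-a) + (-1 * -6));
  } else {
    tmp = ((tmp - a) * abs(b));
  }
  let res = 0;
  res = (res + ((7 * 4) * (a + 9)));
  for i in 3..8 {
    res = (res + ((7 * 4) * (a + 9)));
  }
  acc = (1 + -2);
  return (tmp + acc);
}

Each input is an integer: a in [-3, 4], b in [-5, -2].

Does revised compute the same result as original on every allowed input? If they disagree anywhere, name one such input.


This is a faithful refactor — statement counts differ; arithmetic usage differs; loop structure differs; constant usage differs, but the computed results match everywhere.
As a probe, take a=-2, b=-3: original runs tmp=-10, then acc=-3, then ((acc * b) == (acc * a)) is false, then tmp=-24, then res=0, then (i=2), then res=196, then (i=3), then res=392, then (i=4), then res=588, then (i=5), then res=784, then (i=6), then res=980, then (i=7), then res=1176, then acc=-1, then returns -25; revised runs tmp=-10, then acc=-3, then ((acc * b) == (acc * a)) is false, then tmp=-24, then res=0, then res=196, then (i=3), then res=392, then (i=4), then res=588, then (i=5), then res=784, then (i=6), then res=980, then (i=7), then res=1176, then acc=-1, then returns -25; both end at -25.
Sweeping the whole domain (32 inputs) finds no disagreement.
verdict: equivalent


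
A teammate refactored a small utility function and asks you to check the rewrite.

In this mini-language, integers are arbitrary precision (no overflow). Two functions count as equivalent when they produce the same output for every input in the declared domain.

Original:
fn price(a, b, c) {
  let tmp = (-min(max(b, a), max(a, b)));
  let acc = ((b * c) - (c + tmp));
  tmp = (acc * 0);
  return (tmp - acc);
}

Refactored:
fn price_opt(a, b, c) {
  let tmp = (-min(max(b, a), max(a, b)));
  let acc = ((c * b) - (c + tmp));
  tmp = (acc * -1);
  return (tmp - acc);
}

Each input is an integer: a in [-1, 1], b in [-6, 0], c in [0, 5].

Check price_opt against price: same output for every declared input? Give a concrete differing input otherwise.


There is a counterexample at a=-1, b=-6, c=0: 1 on one side, 2 on the other.
price: tmp := 1 | acc := -1 | tmp := 0 | result 1
price_opt: tmp := 1 | acc := -1 | tmp := 1 | result 2
verdict: not equivalent; witness: a=-1, b=-6, c=0


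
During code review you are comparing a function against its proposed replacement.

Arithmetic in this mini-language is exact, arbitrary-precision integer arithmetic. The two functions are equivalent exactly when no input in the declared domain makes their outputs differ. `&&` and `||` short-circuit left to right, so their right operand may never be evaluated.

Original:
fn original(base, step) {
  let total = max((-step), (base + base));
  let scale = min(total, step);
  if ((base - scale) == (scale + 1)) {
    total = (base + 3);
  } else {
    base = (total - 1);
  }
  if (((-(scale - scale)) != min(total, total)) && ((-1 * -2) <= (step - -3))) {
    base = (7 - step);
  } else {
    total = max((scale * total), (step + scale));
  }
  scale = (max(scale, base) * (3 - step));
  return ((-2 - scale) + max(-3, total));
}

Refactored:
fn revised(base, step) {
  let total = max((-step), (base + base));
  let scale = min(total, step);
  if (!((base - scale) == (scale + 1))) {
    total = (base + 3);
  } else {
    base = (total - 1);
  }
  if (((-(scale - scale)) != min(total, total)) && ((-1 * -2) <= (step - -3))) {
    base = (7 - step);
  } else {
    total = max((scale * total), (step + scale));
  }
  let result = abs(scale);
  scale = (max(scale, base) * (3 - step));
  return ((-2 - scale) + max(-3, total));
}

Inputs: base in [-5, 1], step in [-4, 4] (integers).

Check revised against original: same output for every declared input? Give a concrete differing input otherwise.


The rewrite breaks on base=-5, step=-4, where the results are -26 and 34.
original: total := 4 | scale := -4 | ((base - scale) == (scale + 1)): false | base := 3 | (((-(scale - scale)) != min(total, total)) && ((-1 * -2) <= (step - -3))): false | total := -8 | scale := 21 | result -26
revised: total := 4 | scale := -4 | (!((base - scale) == (scale + 1))): true | total := -2 | (((-(scale - scale)) != min(total, total)) && ((-1 * -2) <= (step - -3))): false | total := 8 | result := 4 | scale := -28 | result 34
verdict: not equivalent; witness: base=-5, step=-4


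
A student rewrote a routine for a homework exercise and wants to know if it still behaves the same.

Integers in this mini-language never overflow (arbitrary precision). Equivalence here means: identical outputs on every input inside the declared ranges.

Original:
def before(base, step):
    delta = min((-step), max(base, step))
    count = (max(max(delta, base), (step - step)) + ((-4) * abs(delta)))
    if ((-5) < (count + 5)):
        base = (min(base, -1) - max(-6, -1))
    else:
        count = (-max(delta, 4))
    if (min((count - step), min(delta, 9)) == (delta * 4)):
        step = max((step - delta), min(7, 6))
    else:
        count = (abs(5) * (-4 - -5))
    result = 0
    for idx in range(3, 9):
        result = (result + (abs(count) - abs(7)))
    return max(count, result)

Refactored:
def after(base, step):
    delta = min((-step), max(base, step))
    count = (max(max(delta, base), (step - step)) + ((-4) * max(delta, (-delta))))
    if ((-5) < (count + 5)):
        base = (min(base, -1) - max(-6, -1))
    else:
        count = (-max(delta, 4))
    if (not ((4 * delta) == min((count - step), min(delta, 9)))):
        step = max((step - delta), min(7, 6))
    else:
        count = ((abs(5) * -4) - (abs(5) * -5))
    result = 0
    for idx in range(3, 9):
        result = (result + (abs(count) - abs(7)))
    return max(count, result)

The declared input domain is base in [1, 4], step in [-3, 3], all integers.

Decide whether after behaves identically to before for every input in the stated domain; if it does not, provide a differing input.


Take base=1, step=-3.
before: delta = 1; count = -3; ((-5) < (count + 5)) -> true; base = 0; (min((count - step), min(delta, 9)) == (delta * 4)) -> false; count = 5; result = 0; [idx=3]; result = -2; [idx=4]; result = -4; [idx=5]; result = -6; [idx=6]; result = -8; [idx=7]; result = -10; [idx=8]; result = -12; return 5
after: delta = 1; count = -3; ((-5) < (count + 5)) -> true; base = 0; (not ((4 * delta) == min((count - step), min(delta, 9)))) -> true; step = 6; result = 0; [idx=3]; result = -4; [idx=4]; result = -8; [idx=5]; result = -12; [idx=6]; result = -16; [idx=7]; result = -20; [idx=8]; result = -24; return -3
5 against -3: the behavior changed.
verdict: not equivalent; witness: base=1, step=-3


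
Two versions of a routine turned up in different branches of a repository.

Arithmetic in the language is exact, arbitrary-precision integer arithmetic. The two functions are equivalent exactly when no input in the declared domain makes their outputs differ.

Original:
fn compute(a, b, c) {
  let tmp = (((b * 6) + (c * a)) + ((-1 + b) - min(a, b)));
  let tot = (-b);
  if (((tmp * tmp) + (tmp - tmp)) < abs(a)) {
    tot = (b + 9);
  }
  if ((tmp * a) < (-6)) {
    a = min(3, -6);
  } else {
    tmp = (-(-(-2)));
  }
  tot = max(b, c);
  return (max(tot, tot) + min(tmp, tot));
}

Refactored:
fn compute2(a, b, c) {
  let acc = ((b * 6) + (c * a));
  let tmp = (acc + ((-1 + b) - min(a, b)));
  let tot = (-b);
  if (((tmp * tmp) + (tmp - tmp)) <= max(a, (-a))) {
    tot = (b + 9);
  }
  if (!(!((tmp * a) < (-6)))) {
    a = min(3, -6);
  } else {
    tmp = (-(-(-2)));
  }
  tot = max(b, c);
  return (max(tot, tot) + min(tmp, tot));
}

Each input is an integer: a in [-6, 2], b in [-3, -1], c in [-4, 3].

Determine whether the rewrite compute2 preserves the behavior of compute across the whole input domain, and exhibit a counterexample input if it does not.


Equivalent. Whatever the rewrite altered, no input in the stated domain can expose a difference.
Sweeping the whole domain (216 inputs) finds no disagreement.
One worked example (a=-3, b=-1, c=3) — compute: tmp=-14, then tot=1, then (((tmp * tmp) + (tmp - tmp)) < abs(a)) is false, then ((tmp * a) < (-6)) is false, then tmp=-2, then tot=3, then returns 1; compute2: acc=-15, then tmp=-14, then tot=1, then (((tmp * tmp) + (tmp - tmp)) <= max(a, (-a))) is false, then (!(!((tmp * a) < (-6)))) is false, then tmp=-2, then tot=3, then returns 1; agreement on 1.
verdict: equivalent


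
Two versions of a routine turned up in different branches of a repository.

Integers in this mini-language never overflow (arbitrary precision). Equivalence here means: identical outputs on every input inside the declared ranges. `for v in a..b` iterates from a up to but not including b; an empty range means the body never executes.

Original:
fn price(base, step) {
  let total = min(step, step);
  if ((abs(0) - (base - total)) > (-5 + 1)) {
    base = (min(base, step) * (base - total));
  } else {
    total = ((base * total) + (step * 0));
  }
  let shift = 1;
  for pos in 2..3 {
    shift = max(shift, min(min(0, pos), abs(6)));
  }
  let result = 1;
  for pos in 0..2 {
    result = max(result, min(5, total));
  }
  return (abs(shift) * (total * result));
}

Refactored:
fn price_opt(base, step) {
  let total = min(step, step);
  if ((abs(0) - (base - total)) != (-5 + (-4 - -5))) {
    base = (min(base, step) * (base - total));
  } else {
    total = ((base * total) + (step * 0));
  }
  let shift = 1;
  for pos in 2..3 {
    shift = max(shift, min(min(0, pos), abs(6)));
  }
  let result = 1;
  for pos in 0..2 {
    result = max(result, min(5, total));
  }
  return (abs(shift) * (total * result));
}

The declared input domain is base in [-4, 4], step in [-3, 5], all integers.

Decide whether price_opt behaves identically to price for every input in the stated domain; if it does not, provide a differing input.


These are not equivalent — on base=2, step=-3 the outputs split (-6 vs -3).
price: total=-3, then ((abs(0) - (base - total)) > (-5 + 1)) is false, then total=-6, then shift=1, then (pos=2), then shift=1, then result=1, then (pos=0), then result=1, then (pos=1), then result=1, then returns -6
price_opt: total=-3, then ((abs(0) - (base - total)) != (-5 + (-4 - -5))) is true, then base=-15, then shift=1, then (pos=2), then shift=1, then result=1, then (pos=0), then result=1, then (pos=1), then result=1, then returns -3
verdict: not equivalent; witness: base=2, step=-3


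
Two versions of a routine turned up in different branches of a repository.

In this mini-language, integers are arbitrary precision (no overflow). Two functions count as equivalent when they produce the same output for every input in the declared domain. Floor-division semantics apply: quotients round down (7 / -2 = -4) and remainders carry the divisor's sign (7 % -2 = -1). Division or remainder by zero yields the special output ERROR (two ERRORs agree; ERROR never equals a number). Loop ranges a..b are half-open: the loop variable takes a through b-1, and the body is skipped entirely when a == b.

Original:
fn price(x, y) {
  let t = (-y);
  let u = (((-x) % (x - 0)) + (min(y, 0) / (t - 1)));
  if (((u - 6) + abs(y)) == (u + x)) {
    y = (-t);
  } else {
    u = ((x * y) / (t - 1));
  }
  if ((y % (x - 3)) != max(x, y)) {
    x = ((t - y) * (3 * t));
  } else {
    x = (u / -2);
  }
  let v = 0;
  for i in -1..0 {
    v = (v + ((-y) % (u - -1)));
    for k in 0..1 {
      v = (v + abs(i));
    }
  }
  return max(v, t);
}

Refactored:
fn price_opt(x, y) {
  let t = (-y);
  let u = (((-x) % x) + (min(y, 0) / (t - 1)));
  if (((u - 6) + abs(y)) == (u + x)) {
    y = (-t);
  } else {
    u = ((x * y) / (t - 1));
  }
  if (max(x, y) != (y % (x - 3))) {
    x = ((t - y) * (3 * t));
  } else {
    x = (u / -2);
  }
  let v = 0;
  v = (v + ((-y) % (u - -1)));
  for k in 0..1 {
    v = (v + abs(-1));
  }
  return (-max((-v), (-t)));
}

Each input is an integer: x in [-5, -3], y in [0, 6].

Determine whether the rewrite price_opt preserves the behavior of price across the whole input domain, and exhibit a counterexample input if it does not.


Consider the input x=-5, y=0.
price: t := 0 | u := 0 | (((u - 6) + abs(y)) == (u + x)): false | u := 0 | ((y % (x - 3)) != max(x, y)): false | x := 0 | v := 0 | iter i=-1: | v := 0 | iter k=0: | v := 1 | result 1
price_opt: t := 0 | u := 0 | (((u - 6) + abs(y)) == (u + x)): false | u := 0 | (max(x, y) != (y % (x - 3))): false | x := 0 | v := 0 | v := 0 | iter k=0: | v := 1 | result 0
1 and 0 differ, so these are not the same function on this domain.
verdict: not equivalent; witness: x=-5, y=0


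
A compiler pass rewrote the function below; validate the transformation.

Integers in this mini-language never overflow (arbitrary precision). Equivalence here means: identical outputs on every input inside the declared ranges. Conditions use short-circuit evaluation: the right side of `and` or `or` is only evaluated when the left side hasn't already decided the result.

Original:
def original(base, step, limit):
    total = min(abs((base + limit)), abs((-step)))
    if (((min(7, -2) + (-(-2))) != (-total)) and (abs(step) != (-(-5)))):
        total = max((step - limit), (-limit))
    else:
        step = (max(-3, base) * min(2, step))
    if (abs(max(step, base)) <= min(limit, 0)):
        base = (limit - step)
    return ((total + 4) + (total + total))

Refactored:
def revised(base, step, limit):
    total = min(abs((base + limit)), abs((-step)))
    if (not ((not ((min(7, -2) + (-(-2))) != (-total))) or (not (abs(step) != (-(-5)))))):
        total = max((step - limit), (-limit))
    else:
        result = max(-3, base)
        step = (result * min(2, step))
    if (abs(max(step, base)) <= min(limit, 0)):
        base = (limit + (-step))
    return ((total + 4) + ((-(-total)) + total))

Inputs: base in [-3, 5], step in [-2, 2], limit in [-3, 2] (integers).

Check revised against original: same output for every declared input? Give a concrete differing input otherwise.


Comparing the listings, the differences include: statement counts differ; and arithmetic usage differs; and local variable names differ; and boolean connective usage differs.
Spot check at base=1, step=-2, limit=0 — original: total=1, then (((min(7, -2) + (-(-2))) != (-total)) and (abs(step) != (-(-5)))) is true, then total=0, then (abs(max(step, base)) <= min(limit, 0)) is false, then returns 4. revised: total=1, then (not ((not ((min(7, -2) + (-(-2))) != (-total))) or (not (abs(step) != (-(-5)))))) is true, then total=0, then (abs(max(step, base)) <= min(limit, 0)) is false, then returns 4. Both give 4.
Checked all 270 inputs in the declared domain: the outputs agree on every one.
verdict: equivalent
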